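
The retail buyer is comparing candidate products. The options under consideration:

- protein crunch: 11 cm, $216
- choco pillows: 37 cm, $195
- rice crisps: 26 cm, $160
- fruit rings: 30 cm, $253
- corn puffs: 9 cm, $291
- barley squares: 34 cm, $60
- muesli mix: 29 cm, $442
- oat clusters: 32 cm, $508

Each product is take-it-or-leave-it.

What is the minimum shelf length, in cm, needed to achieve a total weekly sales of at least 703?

Look for the lowest-shelf combination reaching 703.
corn puffs + muesli mix reaches 733 using 38 cm.
No combination under 38 cm hits 703.

38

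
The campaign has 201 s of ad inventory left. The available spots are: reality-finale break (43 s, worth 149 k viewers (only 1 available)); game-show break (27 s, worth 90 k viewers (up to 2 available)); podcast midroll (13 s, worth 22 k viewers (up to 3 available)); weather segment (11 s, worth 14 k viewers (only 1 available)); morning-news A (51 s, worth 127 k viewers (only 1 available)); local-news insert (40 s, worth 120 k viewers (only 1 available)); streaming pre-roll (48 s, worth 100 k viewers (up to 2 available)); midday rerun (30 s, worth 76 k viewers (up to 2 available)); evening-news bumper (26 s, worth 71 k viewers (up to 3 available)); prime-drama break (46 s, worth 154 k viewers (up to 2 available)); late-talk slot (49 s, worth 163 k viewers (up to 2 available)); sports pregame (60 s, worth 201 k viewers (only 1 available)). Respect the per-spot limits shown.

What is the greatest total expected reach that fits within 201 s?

676

Greedy by ratio would take reality-finale break + 2×prime-drama break + sports pregame: 195 s used, total 658.
Replace 2×prime-drama break with 2×late-talk slot: the trade gains 18 net, giving 676 at 201 s.
Nothing else within 201 s beats 676.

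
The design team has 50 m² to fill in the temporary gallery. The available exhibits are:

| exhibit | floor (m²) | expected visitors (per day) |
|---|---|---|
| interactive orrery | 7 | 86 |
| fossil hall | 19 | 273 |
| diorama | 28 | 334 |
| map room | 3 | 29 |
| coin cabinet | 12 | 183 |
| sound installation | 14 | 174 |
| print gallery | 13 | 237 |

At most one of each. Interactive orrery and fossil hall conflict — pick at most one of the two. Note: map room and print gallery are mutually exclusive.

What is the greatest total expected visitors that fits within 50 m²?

Best packing: fossil hall + coin cabinet + print gallery — 44 m², 693 total.
Next best is fossil hall + sound installation + print gallery at 684 (46 m²) — short by 9.

693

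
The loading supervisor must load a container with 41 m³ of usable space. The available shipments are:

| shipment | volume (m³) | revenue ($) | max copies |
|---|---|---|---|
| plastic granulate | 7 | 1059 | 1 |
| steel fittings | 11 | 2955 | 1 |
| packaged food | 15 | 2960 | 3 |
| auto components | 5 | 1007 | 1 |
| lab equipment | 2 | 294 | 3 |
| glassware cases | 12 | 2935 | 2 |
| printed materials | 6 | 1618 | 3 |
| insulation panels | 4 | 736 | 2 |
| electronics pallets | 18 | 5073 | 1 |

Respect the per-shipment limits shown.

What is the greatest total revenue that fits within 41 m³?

Density check — electronics pallets 281.83, printed materials 269.67, steel fittings 268.64 are the best per m³.
Taking the top-ratio shipments first gives auto components + 3×printed materials + electronics pallets for 10934 (41 m³).
The 11 m³ tied up in auto components and printed materials is better spent on steel fittings — total rises to 11264 (41 m³).

11264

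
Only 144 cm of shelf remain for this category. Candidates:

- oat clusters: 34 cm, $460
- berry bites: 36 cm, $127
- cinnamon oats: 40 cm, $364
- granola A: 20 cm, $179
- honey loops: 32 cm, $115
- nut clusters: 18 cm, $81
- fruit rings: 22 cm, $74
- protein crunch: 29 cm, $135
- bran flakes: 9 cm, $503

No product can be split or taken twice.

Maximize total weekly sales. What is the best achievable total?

1661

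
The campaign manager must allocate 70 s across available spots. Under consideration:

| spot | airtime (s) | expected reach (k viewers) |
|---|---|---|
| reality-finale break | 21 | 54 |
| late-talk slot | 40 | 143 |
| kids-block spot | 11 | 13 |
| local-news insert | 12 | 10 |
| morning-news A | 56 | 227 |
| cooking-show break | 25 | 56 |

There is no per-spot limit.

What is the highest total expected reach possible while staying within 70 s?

240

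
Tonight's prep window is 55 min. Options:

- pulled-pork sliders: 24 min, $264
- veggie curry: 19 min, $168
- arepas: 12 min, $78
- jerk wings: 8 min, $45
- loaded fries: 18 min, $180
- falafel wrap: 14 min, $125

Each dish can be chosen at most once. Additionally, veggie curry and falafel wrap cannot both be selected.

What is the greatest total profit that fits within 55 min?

522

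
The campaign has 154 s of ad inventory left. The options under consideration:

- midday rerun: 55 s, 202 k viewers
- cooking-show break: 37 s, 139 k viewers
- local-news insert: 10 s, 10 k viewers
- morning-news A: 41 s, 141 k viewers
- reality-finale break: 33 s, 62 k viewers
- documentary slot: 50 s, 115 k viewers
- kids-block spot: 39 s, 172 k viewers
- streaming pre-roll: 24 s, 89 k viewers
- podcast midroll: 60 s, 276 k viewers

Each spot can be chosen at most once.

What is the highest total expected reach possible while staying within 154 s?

The ratio heuristic lands on cooking-show break + local-news insert + kids-block spot + podcast midroll (597) but leaves 8 s idle.
Dropping cooking-show break and local-news insert frees 47 s; slotting in midday rerun (55 s) lifts the total to 650 at 154 s.
The closest alternative, midday rerun + cooking-show break + podcast midroll, reaches only 617.

650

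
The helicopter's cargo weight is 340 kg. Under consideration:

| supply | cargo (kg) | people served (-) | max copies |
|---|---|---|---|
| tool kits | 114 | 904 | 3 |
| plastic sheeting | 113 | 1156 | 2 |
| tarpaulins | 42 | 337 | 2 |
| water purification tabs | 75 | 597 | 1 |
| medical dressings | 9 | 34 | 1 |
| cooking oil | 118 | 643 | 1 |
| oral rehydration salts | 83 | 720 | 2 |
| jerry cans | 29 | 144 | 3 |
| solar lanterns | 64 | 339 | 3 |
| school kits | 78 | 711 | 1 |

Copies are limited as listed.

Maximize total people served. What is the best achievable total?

3216

Ranking by ratio (people served/kg): plastic sheeting 10.23, school kits 9.12, oral rehydration salts 8.67, tarpaulins 8.02.
Greedy by ratio would take 2×plastic sheeting + jerry cans + school kits: 333 kg used, total 3167.
The 107 kg tied up in jerry cans and school kits is better spent on tool kits — total rises to 3216 (340 kg).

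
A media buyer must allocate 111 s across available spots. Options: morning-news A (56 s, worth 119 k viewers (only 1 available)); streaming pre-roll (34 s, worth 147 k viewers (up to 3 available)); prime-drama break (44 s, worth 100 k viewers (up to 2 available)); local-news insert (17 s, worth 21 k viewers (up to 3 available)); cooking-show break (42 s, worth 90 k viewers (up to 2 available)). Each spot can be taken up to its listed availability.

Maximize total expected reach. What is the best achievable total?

441

Taking 3×streaming pre-roll: 102 s used, 441 in expected reach.
Every other selection either busts 111 s or exceeds an availability limit or fails to beat 441.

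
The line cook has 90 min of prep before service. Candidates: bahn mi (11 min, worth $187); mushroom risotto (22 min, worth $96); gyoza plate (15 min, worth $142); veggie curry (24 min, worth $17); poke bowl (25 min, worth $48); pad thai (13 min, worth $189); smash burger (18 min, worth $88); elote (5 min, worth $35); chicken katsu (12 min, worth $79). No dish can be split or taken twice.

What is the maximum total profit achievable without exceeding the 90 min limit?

Taking the top-ratio dishes first gives bahn mi + gyoza plate + pad thai + smash burger + elote + chicken katsu for 720 (74 min).
Replace chicken katsu with mushroom risotto: the trade gains 17 net, giving 737 at 84 min.
Nothing else within 90 min beats 737.

737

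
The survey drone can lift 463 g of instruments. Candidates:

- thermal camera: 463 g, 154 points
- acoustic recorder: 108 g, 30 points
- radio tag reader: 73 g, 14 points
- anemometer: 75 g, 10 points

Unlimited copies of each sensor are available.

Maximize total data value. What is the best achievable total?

154

Taking thermal camera: 463 g used, 154 in data value.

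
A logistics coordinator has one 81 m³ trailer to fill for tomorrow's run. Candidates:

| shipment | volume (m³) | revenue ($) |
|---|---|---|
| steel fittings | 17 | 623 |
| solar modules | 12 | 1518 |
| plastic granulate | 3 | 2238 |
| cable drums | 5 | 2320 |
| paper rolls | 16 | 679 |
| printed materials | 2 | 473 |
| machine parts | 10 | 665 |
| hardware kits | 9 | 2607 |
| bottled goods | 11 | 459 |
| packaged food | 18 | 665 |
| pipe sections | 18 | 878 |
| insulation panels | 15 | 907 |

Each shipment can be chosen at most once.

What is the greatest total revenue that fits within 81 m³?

Density check — plastic granulate 746.00, cable drums 464.00, hardware kits 289.67, printed materials 236.50 are the best per m³.
Taking the top-ratio shipments first gives solar modules + plastic granulate + cable drums + printed materials + machine parts + hardware kits + pipe sections + insulation panels for 11606 (74 m³).
Replace machine parts with paper rolls: the trade gains 14 net, giving 11620 at 80 m³.
Every other selection either busts 81 m³ or fails to beat 11620.

11620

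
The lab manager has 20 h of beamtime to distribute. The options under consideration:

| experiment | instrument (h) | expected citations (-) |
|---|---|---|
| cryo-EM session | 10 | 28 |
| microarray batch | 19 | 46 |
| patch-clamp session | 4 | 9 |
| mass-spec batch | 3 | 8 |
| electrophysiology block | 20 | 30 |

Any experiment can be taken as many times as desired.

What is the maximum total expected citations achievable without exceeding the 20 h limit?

56

By expected citations per h: cryo-EM session 2.80, mass-spec batch 2.67, microarray batch 2.42 lead.
2×cryo-EM session uses 20 of the 20 h and totals 56.
Every other selection either busts 20 h or fails to beat 56.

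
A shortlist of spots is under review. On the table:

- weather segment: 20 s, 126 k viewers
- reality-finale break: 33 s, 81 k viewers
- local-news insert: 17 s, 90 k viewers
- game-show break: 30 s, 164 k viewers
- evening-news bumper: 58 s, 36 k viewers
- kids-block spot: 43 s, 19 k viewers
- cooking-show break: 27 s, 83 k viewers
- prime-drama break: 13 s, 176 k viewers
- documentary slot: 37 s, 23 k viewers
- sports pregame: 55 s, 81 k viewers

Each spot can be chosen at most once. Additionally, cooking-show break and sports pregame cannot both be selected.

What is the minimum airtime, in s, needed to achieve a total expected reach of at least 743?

Need the lightest bundle worth ≥ 743.
weather segment + reality-finale break + local-news insert + game-show break + cooking-show break + prime-drama break + documentary slot reaches 743 using 177 s.
Any bundle with less than 177 s falls short of 743.

177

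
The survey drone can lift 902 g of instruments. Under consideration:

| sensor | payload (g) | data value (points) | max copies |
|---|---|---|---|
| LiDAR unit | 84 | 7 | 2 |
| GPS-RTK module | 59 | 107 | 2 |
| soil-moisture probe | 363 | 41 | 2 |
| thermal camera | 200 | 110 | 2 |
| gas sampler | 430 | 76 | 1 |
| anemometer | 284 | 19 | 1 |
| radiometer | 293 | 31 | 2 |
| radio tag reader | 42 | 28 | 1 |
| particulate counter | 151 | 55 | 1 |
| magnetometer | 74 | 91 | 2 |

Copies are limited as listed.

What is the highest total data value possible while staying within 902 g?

Best packing: 2×GPS-RTK module + 2×thermal camera + radio tag reader + particulate counter + 2×magnetometer — 859 g, 699 total.
That's the maximum — no swap from here does better than 699.

699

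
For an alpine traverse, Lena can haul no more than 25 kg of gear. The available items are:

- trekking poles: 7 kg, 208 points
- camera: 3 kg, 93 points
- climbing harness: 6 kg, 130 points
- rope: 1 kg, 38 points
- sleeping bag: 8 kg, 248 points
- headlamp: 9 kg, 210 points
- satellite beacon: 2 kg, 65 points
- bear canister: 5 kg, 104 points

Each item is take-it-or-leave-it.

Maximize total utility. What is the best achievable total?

718

Ranking by ratio (utility/kg): rope 38.00, satellite beacon 32.50, camera 31.00, sleeping bag 31.00.
Greedy by ratio would take trekking poles + camera + rope + sleeping bag + satellite beacon: 21 kg used, total 652.
Dropping rope frees 1 kg; slotting in bear canister (5 kg) lifts the total to 718 at 25 kg.
Runner-up trekking poles + camera + climbing harness + rope + sleeping bag tops out at 717.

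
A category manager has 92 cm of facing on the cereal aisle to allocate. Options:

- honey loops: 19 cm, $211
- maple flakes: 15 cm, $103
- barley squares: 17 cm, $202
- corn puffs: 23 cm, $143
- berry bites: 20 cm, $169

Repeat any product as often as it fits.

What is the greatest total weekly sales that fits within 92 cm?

1037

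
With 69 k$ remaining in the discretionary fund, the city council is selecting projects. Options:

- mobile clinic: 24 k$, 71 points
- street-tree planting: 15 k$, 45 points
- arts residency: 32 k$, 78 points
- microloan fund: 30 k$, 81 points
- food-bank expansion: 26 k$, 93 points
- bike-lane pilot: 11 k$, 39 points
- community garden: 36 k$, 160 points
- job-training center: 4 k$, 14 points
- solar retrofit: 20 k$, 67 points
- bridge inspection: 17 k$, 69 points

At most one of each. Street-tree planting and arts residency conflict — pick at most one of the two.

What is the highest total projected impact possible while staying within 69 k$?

Best packing: bike-lane pilot + community garden + job-training center + bridge inspection — 68 k$, 282 total.

282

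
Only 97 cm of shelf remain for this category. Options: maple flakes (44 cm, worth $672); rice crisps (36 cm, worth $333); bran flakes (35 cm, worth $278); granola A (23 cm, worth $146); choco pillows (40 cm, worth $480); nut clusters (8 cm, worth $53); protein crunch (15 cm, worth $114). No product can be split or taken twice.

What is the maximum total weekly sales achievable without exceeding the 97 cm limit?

By weekly sales per cm: maple flakes 15.27, choco pillows 12.00, rice crisps 9.25, bran flakes 7.94 lead.
Taking maple flakes + choco pillows + nut clusters: 92 cm used, 1205 in weekly sales.
Nothing else within 97 cm beats 1205.

1205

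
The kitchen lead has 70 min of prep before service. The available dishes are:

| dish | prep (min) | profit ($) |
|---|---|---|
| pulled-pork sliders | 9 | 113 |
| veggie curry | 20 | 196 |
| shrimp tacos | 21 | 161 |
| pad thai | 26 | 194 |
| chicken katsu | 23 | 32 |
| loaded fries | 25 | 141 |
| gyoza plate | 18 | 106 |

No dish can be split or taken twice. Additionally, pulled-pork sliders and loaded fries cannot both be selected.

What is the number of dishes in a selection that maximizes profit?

4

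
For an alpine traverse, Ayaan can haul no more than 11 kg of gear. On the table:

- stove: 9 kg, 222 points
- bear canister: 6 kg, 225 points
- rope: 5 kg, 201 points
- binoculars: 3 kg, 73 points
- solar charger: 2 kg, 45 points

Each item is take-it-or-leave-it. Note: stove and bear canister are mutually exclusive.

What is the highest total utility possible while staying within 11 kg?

426

Best packing: bear canister + rope — 11 kg, 426 total.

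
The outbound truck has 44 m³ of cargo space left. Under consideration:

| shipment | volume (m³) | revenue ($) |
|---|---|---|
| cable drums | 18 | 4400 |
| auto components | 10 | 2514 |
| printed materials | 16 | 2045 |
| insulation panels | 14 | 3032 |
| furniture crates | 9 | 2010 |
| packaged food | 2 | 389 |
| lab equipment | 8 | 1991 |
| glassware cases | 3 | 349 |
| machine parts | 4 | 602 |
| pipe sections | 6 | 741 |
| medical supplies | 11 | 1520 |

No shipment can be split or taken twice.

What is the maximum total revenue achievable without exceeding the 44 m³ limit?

10335

A density-first pass picks cable drums + auto components + packaged food + lab equipment + machine parts — 9896 at 42 m³.
Replace lab equipment and machine parts with insulation panels: the trade gains 439 net, giving 10335 at 44 m³.
Next best is cable drums + auto components + packaged food + lab equipment + pipe sections at 10035 (44 m³) — short by 300.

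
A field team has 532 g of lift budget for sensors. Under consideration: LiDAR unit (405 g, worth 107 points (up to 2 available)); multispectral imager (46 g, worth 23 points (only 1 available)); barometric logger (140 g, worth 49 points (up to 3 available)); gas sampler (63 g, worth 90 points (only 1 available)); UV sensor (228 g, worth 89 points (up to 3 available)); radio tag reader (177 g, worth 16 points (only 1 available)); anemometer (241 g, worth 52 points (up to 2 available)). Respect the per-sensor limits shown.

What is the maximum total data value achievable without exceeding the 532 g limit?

The ratio heuristic lands on multispectral imager + barometric logger + gas sampler + UV sensor (251) but leaves 55 g idle.
Dropping multispectral imager and barometric logger frees 186 g; slotting in UV sensor (228 g) lifts the total to 268 at 519 g.

268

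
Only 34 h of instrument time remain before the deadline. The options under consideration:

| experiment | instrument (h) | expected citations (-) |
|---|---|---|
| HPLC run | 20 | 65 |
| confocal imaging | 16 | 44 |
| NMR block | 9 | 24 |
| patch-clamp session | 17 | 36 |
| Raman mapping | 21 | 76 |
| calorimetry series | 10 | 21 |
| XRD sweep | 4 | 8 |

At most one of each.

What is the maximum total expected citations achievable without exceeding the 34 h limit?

Taking NMR block + Raman mapping + XRD sweep: 34 h used, 108 in expected citations.
Next best is NMR block + Raman mapping at 100 (30 h) — short by 8.

108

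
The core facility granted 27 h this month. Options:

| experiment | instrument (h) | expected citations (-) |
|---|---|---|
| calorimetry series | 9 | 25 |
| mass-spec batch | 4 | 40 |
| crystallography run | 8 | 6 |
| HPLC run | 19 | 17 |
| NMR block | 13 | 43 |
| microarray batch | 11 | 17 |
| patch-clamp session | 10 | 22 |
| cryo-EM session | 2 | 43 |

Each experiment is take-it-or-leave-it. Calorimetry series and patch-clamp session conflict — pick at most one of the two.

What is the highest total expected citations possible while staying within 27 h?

132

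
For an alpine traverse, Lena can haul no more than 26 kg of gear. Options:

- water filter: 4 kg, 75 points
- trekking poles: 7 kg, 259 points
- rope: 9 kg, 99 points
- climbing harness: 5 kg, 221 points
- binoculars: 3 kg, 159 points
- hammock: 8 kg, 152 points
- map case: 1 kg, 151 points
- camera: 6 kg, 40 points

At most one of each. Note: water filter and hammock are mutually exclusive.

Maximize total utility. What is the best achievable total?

942

Density check — map case 151.00, binoculars 53.00, climbing harness 44.20 are the best per kg.
The ratio ordering already packs tightly: trekking poles + climbing harness + binoculars + hammock + map case, 24 kg, 942.
Nothing else feasible within 26 kg beats 942.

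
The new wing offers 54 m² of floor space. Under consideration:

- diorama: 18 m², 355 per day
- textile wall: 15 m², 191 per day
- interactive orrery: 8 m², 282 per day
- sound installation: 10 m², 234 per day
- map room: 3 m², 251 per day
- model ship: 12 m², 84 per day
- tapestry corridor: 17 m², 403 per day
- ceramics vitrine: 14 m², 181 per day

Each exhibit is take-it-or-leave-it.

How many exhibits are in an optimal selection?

5

Optimal total is 1361.
One optimal bundle: textile wall + interactive orrery + sound installation + map room + tapestry corridor (53 m²).
All optima have 5 exhibits.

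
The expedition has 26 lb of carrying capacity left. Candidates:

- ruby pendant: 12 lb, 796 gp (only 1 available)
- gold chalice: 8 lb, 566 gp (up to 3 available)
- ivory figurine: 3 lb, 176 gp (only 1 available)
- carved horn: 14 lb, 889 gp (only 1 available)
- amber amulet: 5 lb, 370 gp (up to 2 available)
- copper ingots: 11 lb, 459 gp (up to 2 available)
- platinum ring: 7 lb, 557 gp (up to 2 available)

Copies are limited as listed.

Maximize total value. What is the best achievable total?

1910

By value per lb: platinum ring 79.57, amber amulet 74.00, gold chalice 70.75, ruby pendant 66.33 lead.
Greedy by ratio would take 2×amber amulet + 2×platinum ring: 24 lb used, total 1854.
The 10 lb tied up in 2×amber amulet is better spent on ruby pendant — total rises to 1910 (26 lb).
Nothing else within 26 lb beats 1910.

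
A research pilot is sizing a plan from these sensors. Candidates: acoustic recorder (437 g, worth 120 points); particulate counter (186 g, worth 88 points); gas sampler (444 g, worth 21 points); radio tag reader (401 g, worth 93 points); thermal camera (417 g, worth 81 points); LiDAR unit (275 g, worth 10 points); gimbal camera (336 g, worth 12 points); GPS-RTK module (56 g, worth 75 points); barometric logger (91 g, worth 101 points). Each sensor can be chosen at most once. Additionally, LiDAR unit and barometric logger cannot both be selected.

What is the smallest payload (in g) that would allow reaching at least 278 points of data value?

584

Need the lightest bundle worth ≥ 278.
acoustic recorder + GPS-RTK module + barometric logger: 296 data value at 584 g.
Any bundle with less than 584 g falls short of 278.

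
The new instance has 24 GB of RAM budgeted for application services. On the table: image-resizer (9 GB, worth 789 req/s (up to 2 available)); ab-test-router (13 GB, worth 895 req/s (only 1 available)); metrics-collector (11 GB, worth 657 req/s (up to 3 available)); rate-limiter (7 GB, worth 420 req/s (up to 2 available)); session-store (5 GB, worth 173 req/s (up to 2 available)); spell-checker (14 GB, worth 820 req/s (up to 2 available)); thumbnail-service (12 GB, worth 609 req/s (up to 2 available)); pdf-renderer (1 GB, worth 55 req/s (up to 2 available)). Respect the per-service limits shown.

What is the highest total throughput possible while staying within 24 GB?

The ratio heuristic lands on 2×image-resizer + 2×pdf-renderer (1688) but leaves 4 GB idle.
Replace pdf-renderer with session-store: the trade gains 118 net, giving 1806 at 24 GB.

1806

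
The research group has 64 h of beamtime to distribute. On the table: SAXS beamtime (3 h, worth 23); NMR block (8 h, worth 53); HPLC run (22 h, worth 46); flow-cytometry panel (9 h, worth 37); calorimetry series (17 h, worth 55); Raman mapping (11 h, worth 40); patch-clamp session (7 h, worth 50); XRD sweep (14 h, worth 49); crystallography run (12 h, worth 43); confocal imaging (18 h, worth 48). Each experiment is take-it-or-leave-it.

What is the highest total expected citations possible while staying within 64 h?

295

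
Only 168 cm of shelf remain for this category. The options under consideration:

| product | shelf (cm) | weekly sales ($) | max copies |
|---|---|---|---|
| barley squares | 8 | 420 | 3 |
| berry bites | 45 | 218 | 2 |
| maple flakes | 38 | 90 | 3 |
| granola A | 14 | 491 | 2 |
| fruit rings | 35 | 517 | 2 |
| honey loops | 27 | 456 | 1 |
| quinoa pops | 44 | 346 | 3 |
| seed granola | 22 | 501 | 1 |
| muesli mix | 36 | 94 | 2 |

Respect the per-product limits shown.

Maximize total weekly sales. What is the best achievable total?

Filling by ratio: 3×barley squares + 2×granola A + fruit rings + honey loops + seed granola for 3716, with 32 cm left unused.
Dropping barley squares frees 8 cm; slotting in fruit rings (35 cm) lifts the total to 3813 at 163 cm.

3813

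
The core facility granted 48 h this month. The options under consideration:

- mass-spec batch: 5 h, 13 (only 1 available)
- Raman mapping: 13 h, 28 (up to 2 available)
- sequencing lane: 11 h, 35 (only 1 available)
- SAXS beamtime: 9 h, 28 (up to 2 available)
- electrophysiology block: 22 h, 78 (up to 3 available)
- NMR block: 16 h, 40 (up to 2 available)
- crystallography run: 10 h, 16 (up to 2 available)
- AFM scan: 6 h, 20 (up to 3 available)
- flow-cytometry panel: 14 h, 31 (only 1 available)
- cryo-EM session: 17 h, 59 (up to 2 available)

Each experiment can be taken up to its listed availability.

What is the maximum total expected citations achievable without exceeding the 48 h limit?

Filling by ratio: 2×electrophysiology block for 156, with 4 h left unused.
Replace electrophysiology block with SAXS beamtime + cryo-EM session: the trade gains 9 net, giving 165 at 48 h.

165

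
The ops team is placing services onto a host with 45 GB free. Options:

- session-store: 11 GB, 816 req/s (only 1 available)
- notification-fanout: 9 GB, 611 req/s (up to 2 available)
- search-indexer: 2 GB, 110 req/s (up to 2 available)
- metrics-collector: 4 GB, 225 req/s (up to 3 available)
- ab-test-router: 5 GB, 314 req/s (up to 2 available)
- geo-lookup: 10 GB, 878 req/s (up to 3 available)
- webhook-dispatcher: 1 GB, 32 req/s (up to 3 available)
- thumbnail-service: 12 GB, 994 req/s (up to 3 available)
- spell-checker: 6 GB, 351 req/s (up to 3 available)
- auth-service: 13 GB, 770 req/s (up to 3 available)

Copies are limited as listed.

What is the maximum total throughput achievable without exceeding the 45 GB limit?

A density-first pass picks search-indexer + 3×geo-lookup + webhook-dispatcher + thumbnail-service — 3770 at 45 GB.
The 12 GB tied up in search-indexer and geo-lookup is better spent on thumbnail-service — total rises to 3776 (45 GB).

3776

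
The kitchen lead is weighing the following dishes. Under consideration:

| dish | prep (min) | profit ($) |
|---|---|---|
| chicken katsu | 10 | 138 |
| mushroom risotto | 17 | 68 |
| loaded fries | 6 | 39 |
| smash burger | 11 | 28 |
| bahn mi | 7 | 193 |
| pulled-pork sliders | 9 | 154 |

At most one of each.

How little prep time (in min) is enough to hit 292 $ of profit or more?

Minimise min subject to total profit ≥ 292.
bahn mi + pulled-pork sliders reaches 347 using 16 min.
Below 16 min the best achievable stays under 292.

16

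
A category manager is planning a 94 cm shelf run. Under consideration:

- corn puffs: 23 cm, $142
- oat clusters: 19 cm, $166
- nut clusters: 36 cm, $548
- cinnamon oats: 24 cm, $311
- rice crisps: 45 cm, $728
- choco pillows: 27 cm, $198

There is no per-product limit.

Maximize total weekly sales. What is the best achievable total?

2×rice crisps uses 90 of the 94 cm and totals 1456.
Every other selection either busts 94 cm or fails to beat 1456.

1456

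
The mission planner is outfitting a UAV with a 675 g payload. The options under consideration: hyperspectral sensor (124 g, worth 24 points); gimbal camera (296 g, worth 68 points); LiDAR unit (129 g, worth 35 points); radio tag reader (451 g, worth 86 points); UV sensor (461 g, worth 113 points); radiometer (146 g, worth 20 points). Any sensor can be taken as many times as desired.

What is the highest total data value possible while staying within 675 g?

175

By data value per g: LiDAR unit 0.27, UV sensor 0.25, gimbal camera 0.23, hyperspectral sensor 0.19 lead.
The ratio ordering already packs tightly: 5×LiDAR unit, 645 g, 175.
Nothing else within 675 g beats 175.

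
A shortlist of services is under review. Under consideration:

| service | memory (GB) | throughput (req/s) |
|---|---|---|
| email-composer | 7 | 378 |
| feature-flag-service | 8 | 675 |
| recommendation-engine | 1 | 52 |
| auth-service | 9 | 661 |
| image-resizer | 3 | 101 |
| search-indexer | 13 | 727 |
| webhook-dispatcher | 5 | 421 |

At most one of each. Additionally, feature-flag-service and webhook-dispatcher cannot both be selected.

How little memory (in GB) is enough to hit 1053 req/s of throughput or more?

14

Minimise GB subject to total throughput ≥ 1053.
auth-service + webhook-dispatcher reaches 1082 using 14 GB.
Below 14 GB the best achievable stays under 1053.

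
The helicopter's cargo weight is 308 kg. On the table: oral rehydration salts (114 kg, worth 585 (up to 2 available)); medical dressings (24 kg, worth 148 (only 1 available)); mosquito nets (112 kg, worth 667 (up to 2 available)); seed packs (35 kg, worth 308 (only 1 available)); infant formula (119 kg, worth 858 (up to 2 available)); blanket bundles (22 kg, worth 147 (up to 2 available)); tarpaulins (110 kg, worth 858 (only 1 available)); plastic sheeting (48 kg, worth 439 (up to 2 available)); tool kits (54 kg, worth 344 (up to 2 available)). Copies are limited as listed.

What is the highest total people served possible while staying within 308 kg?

2388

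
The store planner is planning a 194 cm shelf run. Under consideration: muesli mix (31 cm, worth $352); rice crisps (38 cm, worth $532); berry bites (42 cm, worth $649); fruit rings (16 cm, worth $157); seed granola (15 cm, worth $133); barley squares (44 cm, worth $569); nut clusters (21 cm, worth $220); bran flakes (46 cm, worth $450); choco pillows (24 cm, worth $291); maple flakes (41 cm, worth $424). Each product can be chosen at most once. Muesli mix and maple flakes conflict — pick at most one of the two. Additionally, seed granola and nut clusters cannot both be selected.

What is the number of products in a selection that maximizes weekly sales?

6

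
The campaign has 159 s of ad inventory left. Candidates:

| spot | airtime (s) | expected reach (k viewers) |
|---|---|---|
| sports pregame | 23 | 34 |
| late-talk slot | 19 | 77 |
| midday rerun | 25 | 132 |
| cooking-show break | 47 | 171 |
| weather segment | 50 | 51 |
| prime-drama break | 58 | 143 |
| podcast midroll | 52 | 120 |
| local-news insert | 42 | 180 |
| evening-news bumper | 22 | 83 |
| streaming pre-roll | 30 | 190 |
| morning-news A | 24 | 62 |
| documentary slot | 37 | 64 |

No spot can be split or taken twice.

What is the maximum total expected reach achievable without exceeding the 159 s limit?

673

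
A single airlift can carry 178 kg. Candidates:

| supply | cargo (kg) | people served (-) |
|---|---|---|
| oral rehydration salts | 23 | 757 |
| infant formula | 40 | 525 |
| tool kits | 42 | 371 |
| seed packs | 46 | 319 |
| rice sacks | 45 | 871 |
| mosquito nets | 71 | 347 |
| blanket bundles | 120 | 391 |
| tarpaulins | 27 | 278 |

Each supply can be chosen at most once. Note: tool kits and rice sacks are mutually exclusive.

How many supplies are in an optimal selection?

4

Best achievable people served is 2472.
oral rehydration salts + infant formula + seed packs + rice sacks hits 2472 at 154 kg.
Every optimal selection uses 4 supplies.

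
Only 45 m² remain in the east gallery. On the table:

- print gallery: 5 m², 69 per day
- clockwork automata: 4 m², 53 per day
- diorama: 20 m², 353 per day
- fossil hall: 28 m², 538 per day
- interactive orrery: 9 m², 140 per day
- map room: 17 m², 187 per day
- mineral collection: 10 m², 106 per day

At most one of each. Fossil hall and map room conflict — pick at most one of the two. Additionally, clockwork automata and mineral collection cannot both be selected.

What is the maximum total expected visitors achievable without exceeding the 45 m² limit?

Density check — fossil hall 19.21, diorama 17.65, interactive orrery 15.56, print gallery 13.80 are the best per m².
The ratio ordering already packs tightly: print gallery + fossil hall + interactive orrery, 42 m², 747.
Nothing else feasible within 45 m² beats 747.

747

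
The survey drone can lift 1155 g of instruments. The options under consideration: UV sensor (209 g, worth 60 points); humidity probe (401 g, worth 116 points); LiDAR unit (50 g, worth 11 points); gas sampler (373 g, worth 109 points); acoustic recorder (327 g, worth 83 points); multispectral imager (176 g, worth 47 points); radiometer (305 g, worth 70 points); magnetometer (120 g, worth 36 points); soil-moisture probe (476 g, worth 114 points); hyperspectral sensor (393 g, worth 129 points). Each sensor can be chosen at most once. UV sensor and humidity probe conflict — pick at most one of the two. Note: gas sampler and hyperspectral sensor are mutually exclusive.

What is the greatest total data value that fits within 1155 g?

339

By data value per g: hyperspectral sensor 0.33, magnetometer 0.30, gas sampler 0.29, humidity probe 0.29 lead.
Humidity probe + LiDAR unit + multispectral imager + magnetometer + hyperspectral sensor uses 1140 of the 1155 g and totals 339.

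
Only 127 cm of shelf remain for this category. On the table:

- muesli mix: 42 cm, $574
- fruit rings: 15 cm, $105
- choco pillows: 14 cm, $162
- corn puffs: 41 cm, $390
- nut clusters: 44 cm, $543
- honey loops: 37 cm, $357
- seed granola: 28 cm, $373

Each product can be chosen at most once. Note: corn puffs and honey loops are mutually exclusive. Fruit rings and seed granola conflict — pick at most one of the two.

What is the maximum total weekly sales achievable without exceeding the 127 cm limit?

1507

Filling by ratio: muesli mix + nut clusters + seed granola for 1490, with 13 cm left unused.
The 28 cm tied up in seed granola is better spent on corn puffs — total rises to 1507 (127 cm).
No other feasible combination exceeds 1507.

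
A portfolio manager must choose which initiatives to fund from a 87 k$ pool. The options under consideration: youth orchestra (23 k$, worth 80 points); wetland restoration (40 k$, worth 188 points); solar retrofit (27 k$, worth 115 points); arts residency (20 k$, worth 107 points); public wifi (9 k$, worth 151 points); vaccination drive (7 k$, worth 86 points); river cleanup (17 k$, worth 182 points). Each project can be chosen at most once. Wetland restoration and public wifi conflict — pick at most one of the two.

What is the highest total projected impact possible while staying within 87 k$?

641

Density check — public wifi 16.78, vaccination drive 12.29, river cleanup 10.71 are the best per k$.
Solar retrofit + arts residency + public wifi + vaccination drive + river cleanup uses 80 of the 87 k$ and totals 641.
Every other selection either busts 87 k$ or breaks a pairing rule or fails to beat 641.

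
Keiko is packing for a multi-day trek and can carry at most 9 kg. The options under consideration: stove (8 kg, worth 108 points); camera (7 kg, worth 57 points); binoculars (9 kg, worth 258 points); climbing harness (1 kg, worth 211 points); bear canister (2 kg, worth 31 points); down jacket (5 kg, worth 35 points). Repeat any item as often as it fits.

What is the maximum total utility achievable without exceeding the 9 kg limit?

1899

Best packing: 9×climbing harness — 9 kg, 1899 total.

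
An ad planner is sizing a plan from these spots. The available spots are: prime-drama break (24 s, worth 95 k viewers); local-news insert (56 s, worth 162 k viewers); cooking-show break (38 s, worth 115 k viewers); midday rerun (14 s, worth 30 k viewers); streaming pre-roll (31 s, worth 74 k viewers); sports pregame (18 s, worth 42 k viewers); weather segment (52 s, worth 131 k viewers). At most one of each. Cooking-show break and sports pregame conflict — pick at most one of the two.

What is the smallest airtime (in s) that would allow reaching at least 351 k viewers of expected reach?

Need the lightest bundle worth ≥ 351.
Taking prime-drama break + local-news insert + cooking-show break gives 372 (≥ 351) for 118 s.
Any bundle with less than 118 s falls short of 351.

118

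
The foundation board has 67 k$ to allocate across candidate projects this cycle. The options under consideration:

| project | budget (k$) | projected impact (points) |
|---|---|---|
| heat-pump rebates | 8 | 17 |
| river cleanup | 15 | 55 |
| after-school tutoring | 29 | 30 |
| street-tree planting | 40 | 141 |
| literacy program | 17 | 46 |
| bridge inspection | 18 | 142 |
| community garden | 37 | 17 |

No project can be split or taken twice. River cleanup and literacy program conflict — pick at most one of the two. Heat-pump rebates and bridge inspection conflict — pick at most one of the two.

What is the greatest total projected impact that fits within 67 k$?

Best packing: street-tree planting + bridge inspection — 58 k$, 283 total.
An exhaustive check of the 128 subsets confirms 283.

283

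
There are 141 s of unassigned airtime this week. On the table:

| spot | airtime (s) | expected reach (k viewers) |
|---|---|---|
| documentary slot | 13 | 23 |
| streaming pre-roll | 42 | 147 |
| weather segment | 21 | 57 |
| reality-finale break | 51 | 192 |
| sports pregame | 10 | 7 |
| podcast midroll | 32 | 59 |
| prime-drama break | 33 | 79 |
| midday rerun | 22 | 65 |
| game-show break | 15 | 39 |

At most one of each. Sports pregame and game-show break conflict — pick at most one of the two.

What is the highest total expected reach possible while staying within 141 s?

Taking streaming pre-roll + weather segment + reality-finale break + midday rerun: 136 s used, 461 in expected reach.
Every other selection either busts 141 s or breaks a pairing rule or fails to beat 461.

461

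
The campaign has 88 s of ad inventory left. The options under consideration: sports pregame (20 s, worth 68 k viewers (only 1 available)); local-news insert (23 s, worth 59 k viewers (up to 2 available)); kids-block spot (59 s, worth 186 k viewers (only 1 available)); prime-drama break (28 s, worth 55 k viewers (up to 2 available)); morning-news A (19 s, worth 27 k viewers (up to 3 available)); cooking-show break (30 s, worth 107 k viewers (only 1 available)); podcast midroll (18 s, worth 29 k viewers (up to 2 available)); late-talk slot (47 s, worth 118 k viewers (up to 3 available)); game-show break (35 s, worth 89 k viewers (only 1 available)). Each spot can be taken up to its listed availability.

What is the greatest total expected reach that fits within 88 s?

264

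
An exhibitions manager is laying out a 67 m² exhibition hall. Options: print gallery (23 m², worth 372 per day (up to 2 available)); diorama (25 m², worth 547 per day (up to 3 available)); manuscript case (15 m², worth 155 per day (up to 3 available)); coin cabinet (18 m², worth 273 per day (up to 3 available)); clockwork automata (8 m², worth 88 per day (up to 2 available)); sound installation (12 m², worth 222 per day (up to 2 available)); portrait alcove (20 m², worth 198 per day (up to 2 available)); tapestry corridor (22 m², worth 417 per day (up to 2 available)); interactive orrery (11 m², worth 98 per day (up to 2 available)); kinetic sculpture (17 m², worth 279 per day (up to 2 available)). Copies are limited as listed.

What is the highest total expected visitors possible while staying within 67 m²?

The ratio heuristic lands on 2×diorama + sound installation (1316) but leaves 5 m² idle.
Replace sound installation with kinetic sculpture: the trade gains 57 net, giving 1373 at 67 m².

1373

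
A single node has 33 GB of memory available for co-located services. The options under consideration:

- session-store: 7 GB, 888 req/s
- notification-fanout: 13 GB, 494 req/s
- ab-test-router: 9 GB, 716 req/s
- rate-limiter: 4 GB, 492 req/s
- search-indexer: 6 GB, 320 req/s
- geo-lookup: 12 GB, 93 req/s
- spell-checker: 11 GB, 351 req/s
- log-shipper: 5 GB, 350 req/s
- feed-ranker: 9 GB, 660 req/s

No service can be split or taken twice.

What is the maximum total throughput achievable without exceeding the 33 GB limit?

Filling by ratio: session-store + ab-test-router + rate-limiter + feed-ranker for 2756, with 4 GB left unused.
The 9 GB tied up in feed-ranker is better spent on search-indexer + log-shipper — total rises to 2766 (31 GB).
Nothing else within 33 GB beats 2766.

2766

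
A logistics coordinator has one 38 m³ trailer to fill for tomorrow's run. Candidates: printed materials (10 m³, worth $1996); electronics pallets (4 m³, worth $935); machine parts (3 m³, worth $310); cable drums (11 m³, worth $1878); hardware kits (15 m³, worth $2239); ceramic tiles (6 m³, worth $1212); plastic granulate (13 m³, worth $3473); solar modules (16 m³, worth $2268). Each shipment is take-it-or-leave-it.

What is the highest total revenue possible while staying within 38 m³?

8282

Ranking by ratio (revenue/m³): plastic granulate 267.15, electronics pallets 233.75, ceramic tiles 202.00, printed materials 199.60.
Filling by ratio: printed materials + electronics pallets + machine parts + ceramic tiles + plastic granulate for 7926, with 2 m³ left unused.
The 9 m³ tied up in machine parts and ceramic tiles is better spent on cable drums — total rises to 8282 (38 m³).
Runner-up printed materials + electronics pallets + machine parts + ceramic tiles + plastic granulate tops out at 7926.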